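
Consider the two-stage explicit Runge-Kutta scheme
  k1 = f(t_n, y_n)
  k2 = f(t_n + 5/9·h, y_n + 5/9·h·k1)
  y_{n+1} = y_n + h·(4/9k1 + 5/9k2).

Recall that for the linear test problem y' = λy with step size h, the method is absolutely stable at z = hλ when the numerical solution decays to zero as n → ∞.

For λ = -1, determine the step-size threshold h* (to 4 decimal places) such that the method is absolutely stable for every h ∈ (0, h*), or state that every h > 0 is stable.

On y'=λy, z=hλ:
  k1=λy_n ⇒ h·k1=z·y_n;  k2=λ(1+5/9z)y_n ⇒ h·k2=z(1+5/9z)y_n
  y_{n+1}/y_n = 1 + 4/9z + 5/9z(1+5/9z) = 1 + z + 25/81z²
  ⇒ R(z) = 1 + z + 25/81z².

Find x<0 with |R(x)|<1.
x=-1.18: |R|=0.2498
R=1: x+25/81x²=0 ⇒ x=−81/25=-3.2400; min R=1−1/(4·25/81)=0.1900>−1
Confirm numerically:
  x=-2.874: |R|=0.67534 <1
  x=-2.341: |R|=0.35044 <1
  x=-2.028: |R|=0.24138 <1
  x=-3.403: |R|=1.17120 >1
  x=-3.362: |R|=1.12659 >1
So |R|<1 on (-3.2400, 0).

(-3.2400,0); λ=-1 ⇒ h* = (81/25)/1 = 3.2400.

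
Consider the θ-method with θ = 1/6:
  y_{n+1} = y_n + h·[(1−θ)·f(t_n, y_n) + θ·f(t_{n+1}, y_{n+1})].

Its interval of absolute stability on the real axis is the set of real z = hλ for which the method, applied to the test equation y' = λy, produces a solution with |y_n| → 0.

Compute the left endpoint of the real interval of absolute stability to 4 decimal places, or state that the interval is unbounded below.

Set f=λy, z=hλ:
  y_{n+1} = y_n + z·[5/6·y_n + 1/6·y_{n+1}] ⇒ (1 − 1/6z)y_{n+1} = (1 + 5/6z)y_n
  R(z) = (1 + 5/6z)/(1 − 1/6z).

Solve |R(x)|<1 on ℝ⁻.
x=-0.82: |R|=0.2786
R=−1: 1+5/6x = −1+1/6x ⇒ -2/3x=2 ⇒ x=2/(-2/3)=-3.0000
Confirm numerically:
  x=-2.844: |R|=0.92944 <1
  x=-1.730: |R|=0.34282 <1
  x=-1.670: |R|=0.30639 <1
  x=-1.635: |R|=0.28487 <1
  x=-3.581: |R|=1.24256 >1
  x=-3.490: |R|=1.20653 >1
  x=-3.217: |R|=1.09417 >1
Interval (-3.0000, 0).

left endpoint -3.0000.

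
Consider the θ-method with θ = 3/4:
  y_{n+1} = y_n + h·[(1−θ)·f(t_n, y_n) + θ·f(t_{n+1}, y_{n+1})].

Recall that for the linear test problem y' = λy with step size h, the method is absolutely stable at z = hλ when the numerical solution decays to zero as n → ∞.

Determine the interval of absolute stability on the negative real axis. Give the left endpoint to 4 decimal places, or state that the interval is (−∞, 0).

Set f=λy, z=hλ:
  y_{n+1} = y_n + z·[1/4·y_n + 3/4·y_{n+1}] ⇒ (1 − 3/4z)y_{n+1} = (1 + 1/4z)y_n
  Hence R(z) = (1 + 1/4z)/(1 − 3/4z).

Need |R(x)|<1, x<0.
x=-0.34: |R|=0.7291
x=-2: |R|=0.2000
x=-10: |R|=0.1765
x=-100: |R|=0.3158
θ=3/4≥1/2 ⇒ |1+1/4x|<|1−3/4x| ∀x<0 ⇒ unbounded interval.

unbounded; (−∞, 0).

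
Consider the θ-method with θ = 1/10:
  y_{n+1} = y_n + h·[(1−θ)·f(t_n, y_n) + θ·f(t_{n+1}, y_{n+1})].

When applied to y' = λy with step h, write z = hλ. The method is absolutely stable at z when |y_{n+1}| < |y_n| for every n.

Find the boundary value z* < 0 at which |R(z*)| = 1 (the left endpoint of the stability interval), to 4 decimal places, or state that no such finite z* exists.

Set f=λy, z=hλ:
  y_{n+1} = y_n + z·[9/10·y_n + 1/10·y_{n+1}] ⇒ (1 − 1/10z)y_{n+1} = (1 + 9/10z)y_n
  Hence R(z) = (1 + 9/10z)/(1 − 1/10z).

Find x<0 with |R(x)|<1.
x=-1.68: |R|=0.4384
R=−1: 1+9/10x = −1+1/10x ⇒ -4/5x=2 ⇒ x=2/(-4/5)=-2.5000
Confirm numerically:
  x=-2.321: |R|=0.88378 <1
  x=-1.117: |R|=0.00477 <1
  x=-1.020: |R|=0.07441 <1
  x=-2.897: |R|=1.24626 >1
  x=-2.797: |R|=1.18567 >1
  x=-2.552: |R|=1.03314 >1
Interval (-2.5000, 0).

left endpoint -2.5000.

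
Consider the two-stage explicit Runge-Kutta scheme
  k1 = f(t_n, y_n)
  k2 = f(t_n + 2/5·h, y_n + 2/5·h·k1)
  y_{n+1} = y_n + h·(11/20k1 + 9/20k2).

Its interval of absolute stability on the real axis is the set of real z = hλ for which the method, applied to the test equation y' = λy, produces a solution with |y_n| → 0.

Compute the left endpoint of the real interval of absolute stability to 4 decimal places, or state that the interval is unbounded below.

Test eqn y'=λy, z=hλ:
  k1=λy_n ⇒ h·k1=z·y_n;  k2=λ(1+2/5z)y_n ⇒ h·k2=z(1+2/5z)y_n
  y_{n+1}/y_n = 1 + 11/20z + 9/20z(1+2/5z) = 1 + z + 9/50z²
  ⇒ R(z) = 1 + z + 9/50z².

Find x<0 with |R(x)|<1.
x=-0.89: |R|=0.2526
R=1: x+9/50x²=0 ⇒ x=−50/9=-5.5556; min R=1−1/(4·9/50)=-0.3889>−1
Confirm numerically:
  x=-3.960: |R|=0.13731 <1
  x=-3.794: |R|=0.20300 <1
  x=-3.638: |R|=0.25569 <1
  x=-2.324: |R|=0.35182 <1
  x=-5.781: |R|=1.23459 >1
  x=-5.742: |R|=1.19270 >1
  x=-5.728: |R|=1.17780 >1
So |R|<1 on (-5.5556, 0).

z* = -5.5556.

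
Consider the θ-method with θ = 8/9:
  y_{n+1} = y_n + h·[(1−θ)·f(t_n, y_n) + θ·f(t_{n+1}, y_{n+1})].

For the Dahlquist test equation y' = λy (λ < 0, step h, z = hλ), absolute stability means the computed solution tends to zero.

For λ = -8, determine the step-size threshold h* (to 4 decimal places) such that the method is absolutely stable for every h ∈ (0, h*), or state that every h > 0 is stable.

interval (−∞, 0). Any h>0 works for λ=-8.

Set f=λy, z=hλ:
  y_{n+1} = y_n + z·[1/9·y_n + 8/9·y_{n+1}] ⇒ (1 − 8/9z)y_{n+1} = (1 + 1/9z)y_n
  R(z) = (1 + 1/9z)/(1 − 8/9z).

Boundary: |R(x)|=1, x<0.
x=-1.41: |R|=0.3743
x=-2: |R|=0.2800
x=-10: |R|=0.0112
x=-100: |R|=0.1125
θ=8/9≥1/2 ⇒ |1+1/9x|<|1−8/9x| ∀x<0 ⇒ stable on all of ℝ⁻.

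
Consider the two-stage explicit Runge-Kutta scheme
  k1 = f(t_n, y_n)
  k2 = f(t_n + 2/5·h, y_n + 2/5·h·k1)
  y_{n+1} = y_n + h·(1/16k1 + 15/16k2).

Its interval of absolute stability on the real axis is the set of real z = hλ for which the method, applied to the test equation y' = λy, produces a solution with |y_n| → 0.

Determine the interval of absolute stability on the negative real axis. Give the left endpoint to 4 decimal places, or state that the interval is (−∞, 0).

Set f=λy, z=hλ:
  k1=λy_n ⇒ h·k1=z·y_n;  k2=λ(1+2/5z)y_n ⇒ h·k2=z(1+2/5z)y_n
  y_{n+1}/y_n = 1 + 1/16z + 15/16z(1+2/5z) = 1 + z + 3/8z²
  so R(z) = 1 + z + 3/8z².

Solve |R(x)|<1 on ℝ⁻.
x=-1.2: |R|=0.3400
R=1: x+3/8x²=0 ⇒ x=−8/3=-2.6667; min R=1−1/(4·3/8)=0.3333>−1
Confirm numerically:
  x=-2.616: |R|=0.95030 <1
  x=-2.611: |R|=0.94550 <1
  x=-1.631: |R|=0.36656 <1
  x=-1.380: |R|=0.33415 <1
  x=-3.148: |R|=1.56821 >1
  x=-2.850: |R|=1.19594 >1
  x=-2.815: |R|=1.15658 >1
So |R|<1 on (-2.6667, 0).

(-2.6667, 0).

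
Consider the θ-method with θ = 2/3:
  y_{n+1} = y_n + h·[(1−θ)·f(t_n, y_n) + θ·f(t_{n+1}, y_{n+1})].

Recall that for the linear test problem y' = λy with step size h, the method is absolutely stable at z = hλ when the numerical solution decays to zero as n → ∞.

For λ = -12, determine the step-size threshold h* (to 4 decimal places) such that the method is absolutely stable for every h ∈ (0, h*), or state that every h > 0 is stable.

(−∞, 0) — no finite endpoint. Any h>0 works for λ=-12.

Set f=λy, z=hλ:
  y_{n+1} = y_n + z·[1/3·y_n + 2/3·y_{n+1}] ⇒ (1 − 2/3z)y_{n+1} = (1 + 1/3z)y_n
  ⇒ R(z) = (1 + 1/3z)/(1 − 2/3z).

Find x<0 with |R(x)|<1.
x=-1: |R|=0.4000
x=-2: |R|=0.1429
x=-10: |R|=0.3043
x=-100: |R|=0.4778
θ=2/3≥1/2 ⇒ |1+1/3x|<|1−2/3x| ∀x<0 ⇒ interval (−∞,0).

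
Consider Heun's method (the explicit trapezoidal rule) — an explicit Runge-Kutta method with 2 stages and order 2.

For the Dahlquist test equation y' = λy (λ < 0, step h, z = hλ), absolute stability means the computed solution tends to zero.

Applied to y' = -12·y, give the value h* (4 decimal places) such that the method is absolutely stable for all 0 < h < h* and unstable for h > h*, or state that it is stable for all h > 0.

(-2.0000,0); λ=-12 ⇒ h* = 0.1667.

With y'=λy (z=hλ):
  order 2, 2-stage ⇒ R(z)=1+z+z^2/2
  (e.g. R(-0.68)=0.55120, |R|=0.55120)

Find x<0 with |R(x)|<1.
x=-0.68: |R|=0.5512
|R(-1.2)|=0.5200 |R(-0.92)|=0.5032 |R(-0.55)|=0.6013
Bisect:
  x_lo=-2.5969 |R|=1.7751  x_hi=-0.1235 |R|=0.8841
  mid=-1.36022 |R|=0.56488 →hi
  mid=-1.97858 |R|=0.97881 →hi
  mid=-2.28777 |R|=1.32917 →lo
  mid=-2.13317 |R|=1.14204 →lo
  mid=-2.05588 |R|=1.05744 →lo
  mid=-2.01723 |R|=1.01738 →lo
  mid=-1.99791 |R|=0.99791 →hi
  ...
  [-2.00002,-1.99987] ⇒ x*=-2.0000
Interval (-2.0000, 0).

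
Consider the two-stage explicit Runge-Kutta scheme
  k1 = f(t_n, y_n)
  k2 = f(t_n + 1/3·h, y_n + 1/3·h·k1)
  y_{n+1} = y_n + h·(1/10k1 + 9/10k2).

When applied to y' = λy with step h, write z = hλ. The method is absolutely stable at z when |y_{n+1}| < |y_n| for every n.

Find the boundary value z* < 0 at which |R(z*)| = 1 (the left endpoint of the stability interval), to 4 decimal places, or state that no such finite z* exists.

z* = -3.3333.

Set f=λy, z=hλ:
  k1=λy_n ⇒ h·k1=z·y_n;  k2=λ(1+1/3z)y_n ⇒ h·k2=z(1+1/3z)y_n
  y_{n+1}/y_n = 1 + 1/10z + 9/10z(1+1/3z) = 1 + z + 3/10z²
  R(z) = 1 + z + 3/10z².

Solve |R(x)|<1 on ℝ⁻.
x=-1.68: |R|=0.1667
R=1: x+3/10x²=0 ⇒ x=−10/3=-3.3333; min R=1−1/(4·3/10)=0.1667>−1
Confirm numerically:
  x=-3.024: |R|=0.71937 <1
  x=-2.747: |R|=0.51680 <1
  x=-2.107: |R|=0.22483 <1
  x=-2.030: |R|=0.20627 <1
  x=-3.623: |R|=1.31484 >1
  x=-3.609: |R|=1.29846 >1
  x=-3.458: |R|=1.12933 >1
Interval (-3.3333, 0).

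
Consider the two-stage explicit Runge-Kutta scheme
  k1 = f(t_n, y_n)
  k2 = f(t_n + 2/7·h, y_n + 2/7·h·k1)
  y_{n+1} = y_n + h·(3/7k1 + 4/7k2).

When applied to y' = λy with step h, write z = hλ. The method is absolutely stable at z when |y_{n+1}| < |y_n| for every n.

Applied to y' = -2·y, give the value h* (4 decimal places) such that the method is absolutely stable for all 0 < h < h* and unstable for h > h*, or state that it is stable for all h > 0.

(-6.1250,0); λ=-2 ⇒ h* = (49/8)/2 = 3.0625.

Set f=λy, z=hλ:
  k1=λy_n ⇒ h·k1=z·y_n;  k2=λ(1+2/7z)y_n ⇒ h·k2=z(1+2/7z)y_n
  y_{n+1}/y_n = 1 + 3/7z + 4/7z(1+2/7z) = 1 + z + 8/49z²
  Hence R(z) = 1 + z + 8/49z².

Need |R(x)|<1, x<0.
x=-0.92: |R|=0.2182
R=1: x+8/49x²=0 ⇒ x=−49/8=-6.1250; min R=1−1/(4·8/49)=-0.5312>−1
Confirm numerically:
  x=-5.376: |R|=0.34259 <1
  x=-5.290: |R|=0.27883 <1
  x=-4.948: |R|=0.04918 <1
  x=-3.565: |R|=0.49002 <1
  x=-6.616: |R|=1.53036 >1
  x=-6.548: |R|=1.45221 >1
Interval (-6.1250, 0).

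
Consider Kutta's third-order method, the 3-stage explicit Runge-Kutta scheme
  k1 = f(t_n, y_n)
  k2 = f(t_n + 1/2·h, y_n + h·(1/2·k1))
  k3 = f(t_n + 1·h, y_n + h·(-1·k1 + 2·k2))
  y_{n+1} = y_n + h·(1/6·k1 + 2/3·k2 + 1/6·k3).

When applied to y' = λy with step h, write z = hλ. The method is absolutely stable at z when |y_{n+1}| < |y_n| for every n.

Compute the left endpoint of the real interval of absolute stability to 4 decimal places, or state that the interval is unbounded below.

z* = -2.5127.

With y'=λy (z=hλ):
  order 3, 3-stage ⇒ R(z)=1+z+z^2/2+z^3/6
  (e.g. R(-1.76)=-0.11983, |R|=0.11983)

Solve |R(x)|<1 on ℝ⁻.
x=-1.76: |R|=0.1198
|R(-2.78)|=1.4966 |R(-1.03)|=0.3183 |R(-0.8)|=0.4347
Bisect:
  x_lo=-3.1583 |R|=2.4214  x_hi=-0.1454 |R|=0.8646
  mid=-1.65185 |R|=0.03875 →hi
  mid=-2.40506 |R|=0.83151 →hi
  mid=-2.78167 |R|=1.50011 →lo
  mid=-2.59337 |R|=1.13756 →lo
  mid=-2.49922 |R|=0.97789 →hi
  mid=-2.54629 |R|=1.05601 →lo
  mid=-2.52275 |R|=1.01653 →lo
  mid=-2.51098 |R|=0.99711 →hi
  ...
  [-2.51282,-2.51264] ⇒ x*=-2.5127
Stable set (-2.5127, 0).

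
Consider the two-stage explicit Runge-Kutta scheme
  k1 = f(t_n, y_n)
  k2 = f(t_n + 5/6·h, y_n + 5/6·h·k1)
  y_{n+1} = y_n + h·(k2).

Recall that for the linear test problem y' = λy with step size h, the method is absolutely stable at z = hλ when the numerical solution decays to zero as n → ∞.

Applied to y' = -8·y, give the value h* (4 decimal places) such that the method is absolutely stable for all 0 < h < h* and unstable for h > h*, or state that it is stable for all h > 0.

(-1.2000,0); λ=-8 ⇒ h* = (6/5)/8 = 0.1500.

Test eqn y'=λy, z=hλ:
  k1=λy_n ⇒ h·k1=z·y_n;  k2=λ(1+5/6z)y_n ⇒ h·k2=z(1+5/6z)y_n
  y_{n+1}/y_n = 1 + z(1+5/6z) = 1 + z + 5/6z²
  Hence R(z) = 1 + z + 5/6z².

Need |R(x)|<1, x<0.
x=-1.11: |R|=0.9168
R=1: x+5/6x²=0 ⇒ x=−6/5=-1.2000; min R=1−1/(4·5/6)=0.7000>−1
Confirm numerically:
  x=-1.152: |R|=0.95392 <1
  x=-0.818: |R|=0.73960 <1
  x=-0.706: |R|=0.70936 <1
  x=-1.743: |R|=1.78871 >1
  x=-1.581: |R|=1.50197 >1
  x=-1.238: |R|=1.03920 >1
Interval (-1.2000, 0).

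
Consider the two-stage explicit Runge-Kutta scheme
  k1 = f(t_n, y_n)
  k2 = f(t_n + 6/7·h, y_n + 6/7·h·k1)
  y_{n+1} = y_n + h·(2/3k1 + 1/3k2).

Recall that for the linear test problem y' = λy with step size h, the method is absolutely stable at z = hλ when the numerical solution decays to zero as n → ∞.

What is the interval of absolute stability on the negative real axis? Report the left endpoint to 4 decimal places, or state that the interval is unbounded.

Set f=λy, z=hλ:
  k1=λy_n ⇒ h·k1=z·y_n;  k2=λ(1+6/7z)y_n ⇒ h·k2=z(1+6/7z)y_n
  y_{n+1}/y_n = 1 + 2/3z + 1/3z(1+6/7z) = 1 + z + 2/7z²
  ⇒ R(z) = 1 + z + 2/7z².

Boundary: |R(x)|=1, x<0.
x=-1.76: |R|=0.1250
R=1: x+2/7x²=0 ⇒ x=−7/2=-3.5000; min R=1−1/(4·2/7)=0.1250>−1
Confirm numerically:
  x=-3.479: |R|=0.97913 <1
  x=-2.520: |R|=0.29440 <1
  x=-2.223: |R|=0.18892 <1
  x=-1.501: |R|=0.14271 <1
  x=-4.059: |R|=1.64828 >1
  x=-3.885: |R|=1.42735 >1
So |R|<1 on (-3.5000, 0).

(-3.5000, 0).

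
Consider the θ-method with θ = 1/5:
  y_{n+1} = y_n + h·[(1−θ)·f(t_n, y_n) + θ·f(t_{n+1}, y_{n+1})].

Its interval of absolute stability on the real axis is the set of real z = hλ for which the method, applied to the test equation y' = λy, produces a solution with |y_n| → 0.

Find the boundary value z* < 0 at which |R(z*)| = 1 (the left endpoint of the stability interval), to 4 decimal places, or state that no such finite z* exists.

z* = -3.3333.

On y'=λy, z=hλ:
  y_{n+1} = y_n + z·[4/5·y_n + 1/5·y_{n+1}] ⇒ (1 − 1/5z)y_{n+1} = (1 + 4/5z)y_n
  so R(z) = (1 + 4/5z)/(1 − 1/5z).

Find x<0 with |R(x)|<1.
x=-0.86: |R|=0.2662
R=−1: 1+4/5x = −1+1/5x ⇒ -3/5x=2 ⇒ x=2/(-3/5)=-3.3333
Confirm numerically:
  x=-3.126: |R|=0.92346 <1
  x=-3.050: |R|=0.89441 <1
  x=-2.617: |R|=0.71787 <1
  x=-2.428: |R|=0.63436 <1
  x=-3.929: |R|=1.20013 >1
  x=-3.668: |R|=1.11583 >1
Interval (-3.3333, 0).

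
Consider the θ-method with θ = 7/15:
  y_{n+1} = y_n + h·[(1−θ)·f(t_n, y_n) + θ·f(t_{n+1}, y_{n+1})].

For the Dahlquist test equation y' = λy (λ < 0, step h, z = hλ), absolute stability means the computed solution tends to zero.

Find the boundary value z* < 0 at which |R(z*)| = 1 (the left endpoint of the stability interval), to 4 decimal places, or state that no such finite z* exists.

z* = -30.0000.

Test eqn y'=λy, z=hλ:
  y_{n+1} = y_n + z·[8/15·y_n + 7/15·y_{n+1}] ⇒ (1 − 7/15z)y_{n+1} = (1 + 8/15z)y_n
  ⇒ R(z) = (1 + 8/15z)/(1 − 7/15z).

Solve |R(x)|<1 on ℝ⁻.
x=-1.53: |R|=0.1074
R=−1: 1+8/15x = −1+7/15x ⇒ -1/15x=2 ⇒ x=2/(-1/15)=-30.0000
Confirm numerically:
  x=-17.337: |R|=0.90713 <1
  x=-17.174: |R|=0.90515 <1
  x=-12.937: |R|=0.83836 <1
  x=-30.428: |R|=1.00188 >1
  x=-30.369: |R|=1.00162 >1
  x=-30.184: |R|=1.00081 >1
Stable set (-30.0000, 0).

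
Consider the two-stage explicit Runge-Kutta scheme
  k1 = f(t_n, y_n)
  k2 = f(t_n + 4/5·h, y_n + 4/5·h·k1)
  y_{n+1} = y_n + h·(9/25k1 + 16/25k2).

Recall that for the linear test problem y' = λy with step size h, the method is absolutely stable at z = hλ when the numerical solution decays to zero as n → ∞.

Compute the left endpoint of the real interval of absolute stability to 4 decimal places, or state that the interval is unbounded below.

Test eqn y'=λy, z=hλ:
  k1=λy_n ⇒ h·k1=z·y_n;  k2=λ(1+4/5z)y_n ⇒ h·k2=z(1+4/5z)y_n
  y_{n+1}/y_n = 1 + 9/25z + 16/25z(1+4/5z) = 1 + z + 64/125z²
  ⇒ R(z) = 1 + z + 64/125z².

Need |R(x)|<1, x<0.
x=-1.77: |R|=0.8340
R=1: x+64/125x²=0 ⇒ x=−125/64=-1.9531; min R=1−1/(4·64/125)=0.5117>−1
Confirm numerically:
  x=-1.856: |R|=0.90770 <1
  x=-1.553: |R|=0.68185 <1
  x=-1.155: |R|=0.52802 <1
  x=-2.339: |R|=1.46211 >1
  x=-2.164: |R|=1.23364 >1
So |R|<1 on (-1.9531, 0).

left endpoint -1.9531.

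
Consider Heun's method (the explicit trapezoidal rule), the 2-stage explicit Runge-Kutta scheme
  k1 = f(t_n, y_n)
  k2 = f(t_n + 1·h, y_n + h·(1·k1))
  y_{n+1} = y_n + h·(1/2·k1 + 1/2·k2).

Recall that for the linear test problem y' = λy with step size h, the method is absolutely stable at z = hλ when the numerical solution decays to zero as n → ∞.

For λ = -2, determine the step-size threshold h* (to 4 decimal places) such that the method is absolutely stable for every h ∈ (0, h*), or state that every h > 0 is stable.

(-2.0000,0); λ=-2 ⇒ h* = 1.0000.

Test eqn y'=λy, z=hλ:
  order 2, 2-stage ⇒ R(z)=1+z+z^2/2
  (e.g. R(-1.27)=0.53645, |R|=0.53645)

Find x<0 with |R(x)|<1.
x=-1.27: |R|=0.5364
|R(-1.15)|=0.5112 |R(-0.75)|=0.5312 |R(-0.65)|=0.5613
Bisect:
  x_lo=-2.7428 |R|=2.0187  x_hi=-0.2123 |R|=0.8102
  mid=-1.47756 |R|=0.61403 →hi
  mid=-2.11019 |R|=1.11626 →lo
  mid=-1.79387 |R|=0.81512 →hi
  mid=-1.95203 |R|=0.95318 →hi
  mid=-2.03111 |R|=1.03159 →lo
  mid=-1.99157 |R|=0.99161 →hi
  mid=-2.01134 |R|=1.01140 →lo
  mid=-2.00146 |R|=1.00146 →lo
  ...
  [-2.00007,-1.99991] ⇒ x*=-2.0000
Interval (-2.0000, 0).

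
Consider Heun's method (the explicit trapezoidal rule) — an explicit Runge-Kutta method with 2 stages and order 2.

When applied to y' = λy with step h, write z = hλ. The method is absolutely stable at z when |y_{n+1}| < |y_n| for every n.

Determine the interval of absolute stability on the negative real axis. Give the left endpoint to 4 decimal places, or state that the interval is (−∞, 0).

(-2.0000, 0).

Set f=λy, z=hλ:
  order 2, 2-stage ⇒ R(z)=1+z+z^2/2
  (e.g. R(-0.93)=0.50245, |R|=0.50245)

Boundary: |R(x)|=1, x<0.
x=-0.93: |R|=0.5025
|R(-1.51)|=0.6300 |R(-1.49)|=0.6200 |R(-0.78)|=0.5242
Bisect:
  x_lo=-2.7464 |R|=2.0249  x_hi=-0.1612 |R|=0.8518
  mid=-1.45377 |R|=0.60295 →hi
  mid=-2.10008 |R|=1.10508 →lo
  mid=-1.77692 |R|=0.80180 →hi
  mid=-1.93850 |R|=0.94039 →hi
  mid=-2.01929 |R|=1.01947 →lo
  mid=-1.97889 |R|=0.97912 →hi
  mid=-1.99909 |R|=0.99909 →hi
  mid=-2.00919 |R|=1.00923 →lo
  ...
  [-2.00004,-1.99988] ⇒ x*=-2.0000
So |R|<1 on (-2.0000, 0).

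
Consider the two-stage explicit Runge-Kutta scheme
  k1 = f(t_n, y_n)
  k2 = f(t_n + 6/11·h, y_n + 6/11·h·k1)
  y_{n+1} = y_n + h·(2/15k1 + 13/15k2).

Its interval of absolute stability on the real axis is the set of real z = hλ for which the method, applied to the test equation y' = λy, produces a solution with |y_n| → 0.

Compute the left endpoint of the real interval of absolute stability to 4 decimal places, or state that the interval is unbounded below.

Set f=λy, z=hλ:
  k1=λy_n ⇒ h·k1=z·y_n;  k2=λ(1+6/11z)y_n ⇒ h·k2=z(1+6/11z)y_n
  y_{n+1}/y_n = 1 + 2/15z + 13/15z(1+6/11z) = 1 + z + 26/55z²
  ⇒ R(z) = 1 + z + 26/55z².

Find x<0 with |R(x)|<1.
x=-1.15: |R|=0.4752
R=1: x+26/55x²=0 ⇒ x=−55/26=-2.1154; min R=1−1/(4·26/55)=0.4712>−1
Confirm numerically:
  x=-1.656: |R|=0.64038 <1
  x=-1.549: |R|=0.58526 <1
  x=-1.315: |R|=0.50245 <1
  x=-1.016: |R|=0.47198 <1
  x=-2.660: |R|=1.68483 >1
  x=-2.636: |R|=1.64874 >1
So |R|<1 on (-2.1154, 0).

z* = -2.1154.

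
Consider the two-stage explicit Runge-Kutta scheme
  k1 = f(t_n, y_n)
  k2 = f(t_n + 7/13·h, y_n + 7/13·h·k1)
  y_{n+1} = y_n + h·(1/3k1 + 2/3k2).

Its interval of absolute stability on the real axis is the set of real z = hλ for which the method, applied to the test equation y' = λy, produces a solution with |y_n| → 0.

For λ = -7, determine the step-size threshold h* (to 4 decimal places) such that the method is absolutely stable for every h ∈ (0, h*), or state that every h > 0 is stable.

(-2.7857,0); λ=-7 ⇒ h* = (39/14)/7 = 0.3980.

On y'=λy, z=hλ:
  k1=λy_n ⇒ h·k1=z·y_n;  k2=λ(1+7/13z)y_n ⇒ h·k2=z(1+7/13z)y_n
  y_{n+1}/y_n = 1 + 1/3z + 2/3z(1+7/13z) = 1 + z + 14/39z²
  R(z) = 1 + z + 14/39z².

Boundary: |R(x)|=1, x<0.
x=-0.33: |R|=0.7091
R=1: x+14/39x²=0 ⇒ x=−39/14=-2.7857; min R=1−1/(4·14/39)=0.3036>−1
Confirm numerically:
  x=-2.585: |R|=0.81375 <1
  x=-2.541: |R|=0.77678 <1
  x=-1.320: |R|=0.30548 <1
  x=-3.361: |R|=1.69409 >1
  x=-2.967: |R|=1.19308 >1
Stable set (-2.7857, 0).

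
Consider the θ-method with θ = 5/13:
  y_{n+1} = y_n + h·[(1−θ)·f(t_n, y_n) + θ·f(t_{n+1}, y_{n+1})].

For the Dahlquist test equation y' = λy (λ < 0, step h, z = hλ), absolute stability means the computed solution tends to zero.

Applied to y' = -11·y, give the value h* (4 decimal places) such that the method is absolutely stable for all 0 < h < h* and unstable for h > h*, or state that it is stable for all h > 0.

(-8.6667,0); λ=-11 ⇒ h* = (26/3)/11 = 0.7879.

With y'=λy (z=hλ):
  y_{n+1} = y_n + z·[8/13·y_n + 5/13·y_{n+1}] ⇒ (1 − 5/13z)y_{n+1} = (1 + 8/13z)y_n
  R(z) = (1 + 8/13z)/(1 − 5/13z).

Boundary: |R(x)|=1, x<0.
x=-1.23: |R|=0.1650
R=−1: 1+8/13x = −1+5/13x ⇒ -3/13x=2 ⇒ x=2/(-3/13)=-8.6667
Confirm numerically:
  x=-8.628: |R|=0.99793 <1
  x=-6.931: |R|=0.89074 <1
  x=-5.296: |R|=0.74387 <1
  x=-4.844: |R|=0.69189 <1
  x=-9.115: |R|=1.02296 >1
  x=-8.895: |R|=1.01192 >1
Interval (-8.6667, 0).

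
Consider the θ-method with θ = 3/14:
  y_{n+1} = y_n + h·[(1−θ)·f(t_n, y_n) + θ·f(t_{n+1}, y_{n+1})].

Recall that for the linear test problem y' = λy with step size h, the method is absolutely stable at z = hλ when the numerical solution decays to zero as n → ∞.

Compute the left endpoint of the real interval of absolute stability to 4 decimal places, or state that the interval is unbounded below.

Set f=λy, z=hλ:
  y_{n+1} = y_n + z·[11/14·y_n + 3/14·y_{n+1}] ⇒ (1 − 3/14z)y_{n+1} = (1 + 11/14z)y_n
  ⇒ R(z) = (1 + 11/14z)/(1 − 3/14z).

Solve |R(x)|<1 on ℝ⁻.
x=-1.8: |R|=0.2990
R=−1: 1+11/14x = −1+3/14x ⇒ -4/7x=2 ⇒ x=2/(-4/7)=-3.5000
Confirm numerically:
  x=-2.276: |R|=0.52986 <1
  x=-2.141: |R|=0.46766 <1
  x=-1.943: |R|=0.37183 <1
  x=-1.753: |R|=0.27431 <1
  x=-4.029: |R|=1.16223 >1
  x=-3.909: |R|=1.12718 >1
  x=-3.845: |R|=1.10809 >1
Interval (-3.5000, 0).

left endpoint -3.5000.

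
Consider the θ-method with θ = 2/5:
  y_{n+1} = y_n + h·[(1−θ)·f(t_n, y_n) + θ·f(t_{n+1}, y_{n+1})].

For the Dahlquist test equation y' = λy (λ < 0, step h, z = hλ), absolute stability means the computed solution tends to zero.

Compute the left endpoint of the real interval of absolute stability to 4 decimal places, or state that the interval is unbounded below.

Set f=λy, z=hλ:
  y_{n+1} = y_n + z·[3/5·y_n + 2/5·y_{n+1}] ⇒ (1 − 2/5z)y_{n+1} = (1 + 3/5z)y_n
  Hence R(z) = (1 + 3/5z)/(1 − 2/5z).

Boundary: |R(x)|=1, x<0.
x=-0.33: |R|=0.7085
R=−1: 1+3/5x = −1+2/5x ⇒ -1/5x=2 ⇒ x=2/(-1/5)=-10.0000
Confirm numerically:
  x=-7.473: |R|=0.87331 <1
  x=-6.521: |R|=0.80717 <1
  x=-4.018: |R|=0.54112 <1
  x=-10.591: |R|=1.02257 >1
  x=-10.284: |R|=1.01111 >1
  x=-10.082: |R|=1.00326 >1
So |R|<1 on (-10.0000, 0).

z* = -10.0000.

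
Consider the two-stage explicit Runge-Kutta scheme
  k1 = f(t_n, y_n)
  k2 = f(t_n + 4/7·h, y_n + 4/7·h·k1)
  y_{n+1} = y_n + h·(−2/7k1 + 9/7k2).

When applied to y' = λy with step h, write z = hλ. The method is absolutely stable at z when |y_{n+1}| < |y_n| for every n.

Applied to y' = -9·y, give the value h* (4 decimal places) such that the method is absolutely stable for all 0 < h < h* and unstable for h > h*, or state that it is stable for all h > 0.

(-1.3611,0); λ=-9 ⇒ h* = (49/36)/9 = 0.1512.

Test eqn y'=λy, z=hλ:
  k1=λy_n ⇒ h·k1=z·y_n;  k2=λ(1+4/7z)y_n ⇒ h·k2=z(1+4/7z)y_n
  y_{n+1}/y_n = 1 − 2/7z + 9/7z(1+4/7z) = 1 + z + 36/49z²
  R(z) = 1 + z + 36/49z².

Find x<0 with |R(x)|<1.
x=-0.43: |R|=0.7058
R=1: x+36/49x²=0 ⇒ x=−49/36=-1.3611; min R=1−1/(4·36/49)=0.6597>−1
Confirm numerically:
  x=-1.194: |R|=0.85341 <1
  x=-0.951: |R|=0.71346 <1
  x=-0.635: |R|=0.66125 <1
  x=-1.946: |R|=1.83622 >1
  x=-1.884: |R|=1.72376 >1
Interval (-1.3611, 0).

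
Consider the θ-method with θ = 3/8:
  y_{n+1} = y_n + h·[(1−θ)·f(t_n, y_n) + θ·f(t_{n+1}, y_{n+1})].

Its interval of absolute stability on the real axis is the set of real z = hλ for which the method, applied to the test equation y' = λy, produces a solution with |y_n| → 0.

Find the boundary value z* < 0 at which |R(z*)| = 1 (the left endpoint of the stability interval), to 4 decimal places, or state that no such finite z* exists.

left endpoint -8.0000.

Test eqn y'=λy, z=hλ:
  y_{n+1} = y_n + z·[5/8·y_n + 3/8·y_{n+1}] ⇒ (1 − 3/8z)y_{n+1} = (1 + 5/8z)y_n
  ⇒ R(z) = (1 + 5/8z)/(1 − 3/8z).

Find x<0 with |R(x)|<1.
x=-0.46: |R|=0.6077
R=−1: 1+5/8x = −1+3/8x ⇒ -1/4x=2 ⇒ x=2/(-1/4)=-8.0000
Confirm numerically:
  x=-7.800: |R|=0.98726 <1
  x=-7.030: |R|=0.93331 <1
  x=-3.982: |R|=0.59711 <1
  x=-3.325: |R|=0.47983 <1
  x=-8.459: |R|=1.02750 >1
  x=-8.385: |R|=1.02322 >1
  x=-8.133: |R|=1.00821 >1
Stable set (-8.0000, 0).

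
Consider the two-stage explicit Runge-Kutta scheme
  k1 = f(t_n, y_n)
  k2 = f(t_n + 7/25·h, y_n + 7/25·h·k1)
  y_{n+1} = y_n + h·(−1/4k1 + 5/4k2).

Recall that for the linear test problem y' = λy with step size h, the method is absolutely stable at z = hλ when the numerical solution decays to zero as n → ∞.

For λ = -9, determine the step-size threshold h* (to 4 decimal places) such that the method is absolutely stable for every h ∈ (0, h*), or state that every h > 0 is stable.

On y'=λy, z=hλ:
  k1=λy_n ⇒ h·k1=z·y_n;  k2=λ(1+7/25z)y_n ⇒ h·k2=z(1+7/25z)y_n
  y_{n+1}/y_n = 1 − 1/4z + 5/4z(1+7/25z) = 1 + z + 7/20z²
  Hence R(z) = 1 + z + 7/20z².

Find x<0 with |R(x)|<1.
x=-1.55: |R|=0.2909
R=1: x+7/20x²=0 ⇒ x=−20/7=-2.8571; min R=1−1/(4·7/20)=0.2857>−1
Confirm numerically:
  x=-2.518: |R|=0.70111 <1
  x=-2.063: |R|=0.42659 <1
  x=-1.879: |R|=0.35672 <1
  x=-1.165: |R|=0.31003 <1
  x=-3.367: |R|=1.60084 >1
  x=-3.227: |R|=1.41774 >1
Interval (-2.8571, 0).

(-2.8571,0); λ=-9 ⇒ h* = (20/7)/9 = 0.3175.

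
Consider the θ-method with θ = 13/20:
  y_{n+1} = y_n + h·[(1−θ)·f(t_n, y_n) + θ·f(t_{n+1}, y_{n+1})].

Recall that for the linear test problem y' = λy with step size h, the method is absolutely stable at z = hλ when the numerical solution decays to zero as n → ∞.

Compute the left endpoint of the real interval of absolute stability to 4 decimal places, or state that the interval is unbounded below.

On y'=λy, z=hλ:
  y_{n+1} = y_n + z·[7/20·y_n + 13/20·y_{n+1}] ⇒ (1 − 13/20z)y_{n+1} = (1 + 7/20z)y_n
  so R(z) = (1 + 7/20z)/(1 − 13/20z).

Find x<0 with |R(x)|<1.
x=-1.22: |R|=0.3196
x=-2: |R|=0.1304
x=-10: |R|=0.3333
x=-100: |R|=0.5152
θ=13/20≥1/2 ⇒ |1+7/20x|<|1−13/20x| ∀x<0 ⇒ interval (−∞,0).

(−∞, 0) — no finite endpoint.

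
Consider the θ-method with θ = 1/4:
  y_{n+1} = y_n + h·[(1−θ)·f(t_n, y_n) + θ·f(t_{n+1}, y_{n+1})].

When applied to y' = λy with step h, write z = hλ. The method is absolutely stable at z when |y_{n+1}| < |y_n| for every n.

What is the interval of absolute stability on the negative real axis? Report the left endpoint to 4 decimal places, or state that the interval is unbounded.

z∈(-4.0000,0).

Set f=λy, z=hλ:
  y_{n+1} = y_n + z·[3/4·y_n + 1/4·y_{n+1}] ⇒ (1 − 1/4z)y_{n+1} = (1 + 3/4z)y_n
  Hence R(z) = (1 + 3/4z)/(1 − 1/4z).

Need |R(x)|<1, x<0.
x=-1.37: |R|=0.0205
R=−1: 1+3/4x = −1+1/4x ⇒ -1/2x=2 ⇒ x=2/(-1/2)=-4.0000
Confirm numerically:
  x=-3.484: |R|=0.86211 <1
  x=-1.805: |R|=0.24376 <1
  x=-1.710: |R|=0.19790 <1
  x=-1.663: |R|=0.17464 <1
  x=-4.583: |R|=1.13585 >1
  x=-4.378: |R|=1.09024 >1
So |R|<1 on (-4.0000, 0).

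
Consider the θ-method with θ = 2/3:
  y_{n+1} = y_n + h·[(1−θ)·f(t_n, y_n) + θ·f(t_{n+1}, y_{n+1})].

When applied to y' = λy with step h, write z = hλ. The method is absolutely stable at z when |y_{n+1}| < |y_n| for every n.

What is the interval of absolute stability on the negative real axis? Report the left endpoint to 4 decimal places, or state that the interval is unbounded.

interval (−∞, 0).

With y'=λy (z=hλ):
  y_{n+1} = y_n + z·[1/3·y_n + 2/3·y_{n+1}] ⇒ (1 − 2/3z)y_{n+1} = (1 + 1/3z)y_n
  ⇒ R(z) = (1 + 1/3z)/(1 − 2/3z).

Solve |R(x)|<1 on ℝ⁻.
x=-0.88: |R|=0.4454
x=-2: |R|=0.1429
x=-10: |R|=0.3043
x=-100: |R|=0.4778
θ=2/3≥1/2 ⇒ |1+1/3x|<|1−2/3x| ∀x<0 ⇒ interval (−∞,0).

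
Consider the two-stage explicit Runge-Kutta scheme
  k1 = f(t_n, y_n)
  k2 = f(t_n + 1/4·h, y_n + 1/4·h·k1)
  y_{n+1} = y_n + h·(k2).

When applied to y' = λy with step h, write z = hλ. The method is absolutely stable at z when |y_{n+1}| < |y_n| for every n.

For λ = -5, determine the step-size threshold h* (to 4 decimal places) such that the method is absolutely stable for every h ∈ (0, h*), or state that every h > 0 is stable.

With y'=λy (z=hλ):
  k1=λy_n ⇒ h·k1=z·y_n;  k2=λ(1+1/4z)y_n ⇒ h·k2=z(1+1/4z)y_n
  y_{n+1}/y_n = 1 + z(1+1/4z) = 1 + z + 1/4z²
  ⇒ R(z) = 1 + z + 1/4z².

Boundary: |R(x)|=1, x<0.
x=-1.64: |R|=0.0324
R=1: x+1/4x²=0 ⇒ x=−4=-4.0000; min R=1−1/(4·1/4)=0.0000>−1
Confirm numerically:
  x=-2.979: |R|=0.23961 <1
  x=-2.540: |R|=0.07290 <1
  x=-2.385: |R|=0.03706 <1
  x=-4.389: |R|=1.42683 >1
  x=-4.348: |R|=1.37828 >1
  x=-4.215: |R|=1.22656 >1
Interval (-4.0000, 0).

(-4.0000,0); λ=-5 ⇒ h* = (4)/5 = 0.8000.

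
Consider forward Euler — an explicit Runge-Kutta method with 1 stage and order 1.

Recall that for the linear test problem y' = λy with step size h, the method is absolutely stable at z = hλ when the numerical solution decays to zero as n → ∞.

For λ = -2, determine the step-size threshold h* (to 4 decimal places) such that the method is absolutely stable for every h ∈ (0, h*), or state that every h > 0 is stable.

(-2.0000,0); λ=-2 ⇒ h* = 1.0000.

Set f=λy, z=hλ:
  order 1, 1-stage ⇒ R(z)=1+z
  (e.g. R(-0.35)=0.65000, |R|=0.65000)

Boundary: |R(x)|=1, x<0.
x=-0.35: |R|=0.6500
|R(-2.19)|=1.1900 |R(-2.16)|=1.1600 |R(-1.8)|=0.8000
Bisect:
  x_lo=-2.8019 |R|=1.8019  x_hi=-0.1149 |R|=0.8851
  mid=-1.45841 |R|=0.45841 →hi
  mid=-2.13016 |R|=1.13016 →lo
  mid=-1.79429 |R|=0.79429 →hi
  mid=-1.96223 |R|=0.96223 →hi
  mid=-2.04619 |R|=1.04619 →lo
  mid=-2.00421 |R|=1.00421 →lo
  mid=-1.98322 |R|=0.98322 →hi
  ...
  [-2.00011,-1.99995] ⇒ x*=-2.0000
So |R|<1 on (-2.0000, 0).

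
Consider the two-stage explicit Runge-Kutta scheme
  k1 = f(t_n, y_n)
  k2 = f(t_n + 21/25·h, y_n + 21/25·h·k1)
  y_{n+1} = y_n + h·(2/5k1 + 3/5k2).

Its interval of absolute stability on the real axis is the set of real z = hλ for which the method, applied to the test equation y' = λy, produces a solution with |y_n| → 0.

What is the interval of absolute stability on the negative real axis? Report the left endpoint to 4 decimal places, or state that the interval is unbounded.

Set f=λy, z=hλ:
  k1=λy_n ⇒ h·k1=z·y_n;  k2=λ(1+21/25z)y_n ⇒ h·k2=z(1+21/25z)y_n
  y_{n+1}/y_n = 1 + 2/5z + 3/5z(1+21/25z) = 1 + z + 63/125z²
  ⇒ R(z) = 1 + z + 63/125z².

Boundary: |R(x)|=1, x<0.
x=-0.4: |R|=0.6806
R=1: x+63/125x²=0 ⇒ x=−125/63=-1.9841; min R=1−1/(4·63/125)=0.5040>−1
Confirm numerically:
  x=-1.776: |R|=0.81370 <1
  x=-1.710: |R|=0.76375 <1
  x=-1.082: |R|=0.50804 <1
  x=-0.984: |R|=0.50400 <1
  x=-2.477: |R|=1.61531 >1
  x=-2.351: |R|=1.43471 >1
  x=-2.011: |R|=1.02724 >1
So |R|<1 on (-1.9841, 0).

(-1.9841, 0).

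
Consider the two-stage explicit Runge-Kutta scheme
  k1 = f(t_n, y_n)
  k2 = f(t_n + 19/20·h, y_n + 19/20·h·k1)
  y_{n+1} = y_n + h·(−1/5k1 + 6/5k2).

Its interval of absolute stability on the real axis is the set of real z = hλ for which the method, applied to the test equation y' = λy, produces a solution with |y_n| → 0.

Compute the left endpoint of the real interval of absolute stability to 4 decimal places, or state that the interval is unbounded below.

left endpoint -0.8772.

Test eqn y'=λy, z=hλ:
  k1=λy_n ⇒ h·k1=z·y_n;  k2=λ(1+19/20z)y_n ⇒ h·k2=z(1+19/20z)y_n
  y_{n+1}/y_n = 1 − 1/5z + 6/5z(1+19/20z) = 1 + z + 57/50z²
  Hence R(z) = 1 + z + 57/50z².

Solve |R(x)|<1 on ℝ⁻.
x=-1.66: |R|=2.4814
R=1: x+57/50x²=0 ⇒ x=−50/57=-0.8772; min R=1−1/(4·57/50)=0.7807>−1
Confirm numerically:
  x=-0.852: |R|=0.97553 <1
  x=-0.623: |R|=0.81947 <1
  x=-0.443: |R|=0.78072 <1
  x=-1.425: |R|=1.88991 >1
  x=-1.326: |R|=1.67843 >1
  x=-1.110: |R|=1.29459 >1
Stable set (-0.8772, 0).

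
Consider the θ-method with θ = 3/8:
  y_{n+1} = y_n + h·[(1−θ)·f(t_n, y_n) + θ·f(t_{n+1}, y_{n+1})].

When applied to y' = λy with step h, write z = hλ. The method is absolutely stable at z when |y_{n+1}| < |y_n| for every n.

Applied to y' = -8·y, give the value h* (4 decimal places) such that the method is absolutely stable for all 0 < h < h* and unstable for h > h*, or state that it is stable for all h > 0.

(-8.0000,0); λ=-8 ⇒ h* = (8)/8 = 1.0000.

On y'=λy, z=hλ:
  y_{n+1} = y_n + z·[5/8·y_n + 3/8·y_{n+1}] ⇒ (1 − 3/8z)y_{n+1} = (1 + 5/8z)y_n
  so R(z) = (1 + 5/8z)/(1 − 3/8z).

Solve |R(x)|<1 on ℝ⁻.
x=-0.43: |R|=0.6297
R=−1: 1+5/8x = −1+3/8x ⇒ -1/4x=2 ⇒ x=2/(-1/4)=-8.0000
Confirm numerically:
  x=-6.316: |R|=0.87502 <1
  x=-6.194: |R|=0.86412 <1
  x=-4.789: |R|=0.71288 <1
  x=-8.443: |R|=1.02658 >1
  x=-8.179: |R|=1.01100 >1
So |R|<1 on (-8.0000, 0).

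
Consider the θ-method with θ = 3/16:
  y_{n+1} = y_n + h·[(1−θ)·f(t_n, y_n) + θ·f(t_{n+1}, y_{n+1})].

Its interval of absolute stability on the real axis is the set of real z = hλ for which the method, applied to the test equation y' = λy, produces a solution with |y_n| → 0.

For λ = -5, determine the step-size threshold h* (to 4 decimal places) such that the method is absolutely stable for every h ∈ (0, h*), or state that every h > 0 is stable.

Set f=λy, z=hλ:
  y_{n+1} = y_n + z·[13/16·y_n + 3/16·y_{n+1}] ⇒ (1 − 3/16z)y_{n+1} = (1 + 13/16z)y_n
  so R(z) = (1 + 13/16z)/(1 − 3/16z).

Solve |R(x)|<1 on ℝ⁻.
x=-0.68: |R|=0.3969
R=−1: 1+13/16x = −1+3/16x ⇒ -5/8x=2 ⇒ x=2/(-5/8)=-3.2000
Confirm numerically:
  x=-2.996: |R|=0.91836 <1
  x=-1.951: |R|=0.42845 <1
  x=-1.452: |R|=0.14129 <1
  x=-1.281: |R|=0.03291 <1
  x=-3.328: |R|=1.04926 >1
  x=-3.306: |R|=1.04090 >1
  x=-3.268: |R|=1.02635 >1
So |R|<1 on (-3.2000, 0).

(-3.2000,0); λ=-5 ⇒ h* = (16/5)/5 = 0.6400.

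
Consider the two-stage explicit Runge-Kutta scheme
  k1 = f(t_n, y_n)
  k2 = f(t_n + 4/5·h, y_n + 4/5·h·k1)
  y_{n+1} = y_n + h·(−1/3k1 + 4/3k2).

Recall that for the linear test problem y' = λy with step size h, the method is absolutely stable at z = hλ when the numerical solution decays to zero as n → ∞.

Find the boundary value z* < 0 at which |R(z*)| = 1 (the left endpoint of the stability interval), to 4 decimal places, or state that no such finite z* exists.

left endpoint -0.9375.

Test eqn y'=λy, z=hλ:
  k1=λy_n ⇒ h·k1=z·y_n;  k2=λ(1+4/5z)y_n ⇒ h·k2=z(1+4/5z)y_n
  y_{n+1}/y_n = 1 − 1/3z + 4/3z(1+4/5z) = 1 + z + 16/15z²
  Hence R(z) = 1 + z + 16/15z².

Solve |R(x)|<1 on ℝ⁻.
x=-1.55: |R|=2.0127
R=1: x+16/15x²=0 ⇒ x=−15/16=-0.9375; min R=1−1/(4·16/15)=0.7656>−1
Confirm numerically:
  x=-0.805: |R|=0.88623 <1
  x=-0.654: |R|=0.80223 <1
  x=-0.495: |R|=0.76636 <1
  x=-1.211: |R|=1.35329 >1
  x=-1.100: |R|=1.19067 >1
So |R|<1 on (-0.9375, 0).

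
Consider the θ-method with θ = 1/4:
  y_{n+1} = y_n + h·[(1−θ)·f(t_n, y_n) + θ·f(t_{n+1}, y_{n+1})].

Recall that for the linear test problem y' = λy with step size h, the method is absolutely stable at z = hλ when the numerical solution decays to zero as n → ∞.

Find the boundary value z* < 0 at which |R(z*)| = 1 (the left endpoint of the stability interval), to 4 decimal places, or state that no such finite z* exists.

With y'=λy (z=hλ):
  y_{n+1} = y_n + z·[3/4·y_n + 1/4·y_{n+1}] ⇒ (1 − 1/4z)y_{n+1} = (1 + 3/4z)y_n
  ⇒ R(z) = (1 + 3/4z)/(1 − 1/4z).

Find x<0 with |R(x)|<1.
x=-0.7: |R|=0.4043
R=−1: 1+3/4x = −1+1/4x ⇒ -1/2x=2 ⇒ x=2/(-1/2)=-4.0000
Confirm numerically:
  x=-3.147: |R|=0.76130 <1
  x=-2.425: |R|=0.50973 <1
  x=-1.673: |R|=0.17962 <1
  x=-4.288: |R|=1.06950 >1
  x=-4.200: |R|=1.04878 >1
Stable set (-4.0000, 0).

left endpoint -4.0000.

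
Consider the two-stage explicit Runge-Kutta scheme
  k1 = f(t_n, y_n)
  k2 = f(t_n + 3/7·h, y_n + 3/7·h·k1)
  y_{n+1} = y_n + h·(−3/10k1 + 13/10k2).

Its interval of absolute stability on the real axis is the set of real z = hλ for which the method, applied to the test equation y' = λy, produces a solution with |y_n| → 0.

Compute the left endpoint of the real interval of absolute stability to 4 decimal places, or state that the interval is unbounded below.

Set f=λy, z=hλ:
  k1=λy_n ⇒ h·k1=z·y_n;  k2=λ(1+3/7z)y_n ⇒ h·k2=z(1+3/7z)y_n
  y_{n+1}/y_n = 1 − 3/10z + 13/10z(1+3/7z) = 1 + z + 39/70z²
  so R(z) = 1 + z + 39/70z².

Solve |R(x)|<1 on ℝ⁻.
x=-1.42: |R|=0.7034
R=1: x+39/70x²=0 ⇒ x=−70/39=-1.7949; min R=1−1/(4·39/70)=0.5513>−1
Confirm numerically:
  x=-1.688: |R|=0.89949 <1
  x=-1.035: |R|=0.56183 <1
  x=-0.822: |R|=0.55445 <1
  x=-0.768: |R|=0.56062 <1
  x=-2.337: |R|=1.70587 >1
  x=-2.212: |R|=1.51407 >1
Interval (-1.7949, 0).

left endpoint -1.7949.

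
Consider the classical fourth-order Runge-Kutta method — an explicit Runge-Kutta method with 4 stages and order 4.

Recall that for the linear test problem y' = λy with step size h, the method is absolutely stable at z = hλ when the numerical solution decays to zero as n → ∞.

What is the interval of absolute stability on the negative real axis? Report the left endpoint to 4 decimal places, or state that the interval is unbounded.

(-2.7853, 0).

Set f=λy, z=hλ:
  order 4, 4-stage ⇒ R(z)=1+z+z^2/2+z^3/6+z^4/24
  (e.g. R(-1.59)=0.27041, |R|=0.27041)

Boundary: |R(x)|=1, x<0.
x=-1.59: |R|=0.2704
|R(-2.42)|=0.5752 |R(-0.84)|=0.4348 |R(-0.7)|=0.4978
Bisect:
  x_lo=-3.1257 |R|=1.6467  x_hi=-0.3305 |R|=0.7186
  mid=-1.72810 |R|=0.27654 →hi
  mid=-2.42687 |R|=0.58108 →hi
  mid=-2.77626 |R|=0.98647 →hi
  mid=-2.95096 |R|=1.27988 →lo
  mid=-2.86361 |R|=1.12464 →lo
  mid=-2.81994 |R|=1.05350 →lo
  mid=-2.79810 |R|=1.01948 →lo
  ...
  [-2.78531,-2.78514] ⇒ x*=-2.7853
Interval (-2.7853, 0).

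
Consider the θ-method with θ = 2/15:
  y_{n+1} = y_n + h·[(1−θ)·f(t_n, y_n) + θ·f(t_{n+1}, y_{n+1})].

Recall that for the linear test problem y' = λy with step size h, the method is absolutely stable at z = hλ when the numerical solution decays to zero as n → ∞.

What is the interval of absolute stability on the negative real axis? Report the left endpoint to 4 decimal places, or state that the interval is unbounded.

(-2.7273, 0).

On y'=λy, z=hλ:
  y_{n+1} = y_n + z·[13/15·y_n + 2/15·y_{n+1}] ⇒ (1 − 2/15z)y_{n+1} = (1 + 13/15z)y_n
  R(z) = (1 + 13/15z)/(1 − 2/15z).

Boundary: |R(x)|=1, x<0.
x=-0.74: |R|=0.3265
R=−1: 1+13/15x = −1+2/15x ⇒ -11/15x=2 ⇒ x=2/(-11/15)=-2.7273
Confirm numerically:
  x=-2.522: |R|=0.88735 <1
  x=-2.265: |R|=0.73963 <1
  x=-1.518: |R|=0.26248 <1
  x=-1.408: |R|=0.18545 <1
  x=-3.219: |R|=1.25231 >1
  x=-3.184: |R|=1.23512 >1
So |R|<1 on (-2.7273, 0).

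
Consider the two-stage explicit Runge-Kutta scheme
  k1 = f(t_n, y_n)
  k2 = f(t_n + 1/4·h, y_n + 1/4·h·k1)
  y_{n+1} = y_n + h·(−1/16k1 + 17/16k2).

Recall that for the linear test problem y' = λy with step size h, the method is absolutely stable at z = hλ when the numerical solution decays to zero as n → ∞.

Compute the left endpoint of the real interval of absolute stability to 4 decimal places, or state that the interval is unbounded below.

Test eqn y'=λy, z=hλ:
  k1=λy_n ⇒ h·k1=z·y_n;  k2=λ(1+1/4z)y_n ⇒ h·k2=z(1+1/4z)y_n
  y_{n+1}/y_n = 1 − 1/16z + 17/16z(1+1/4z) = 1 + z + 17/64z²
  Hence R(z) = 1 + z + 17/64z².

Find x<0 with |R(x)|<1.
x=-1.28: |R|=0.1552
R=1: x+17/64x²=0 ⇒ x=−64/17=-3.7647; min R=1−1/(4·17/64)=0.0588>−1
Confirm numerically:
  x=-3.328: |R|=0.61395 <1
  x=-3.154: |R|=0.48836 <1
  x=-2.430: |R|=0.13849 <1
  x=-4.322: |R|=1.63979 >1
  x=-4.260: |R|=1.56046 >1
  x=-3.877: |R|=1.11564 >1
Interval (-3.7647, 0).

z* = -3.7647.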